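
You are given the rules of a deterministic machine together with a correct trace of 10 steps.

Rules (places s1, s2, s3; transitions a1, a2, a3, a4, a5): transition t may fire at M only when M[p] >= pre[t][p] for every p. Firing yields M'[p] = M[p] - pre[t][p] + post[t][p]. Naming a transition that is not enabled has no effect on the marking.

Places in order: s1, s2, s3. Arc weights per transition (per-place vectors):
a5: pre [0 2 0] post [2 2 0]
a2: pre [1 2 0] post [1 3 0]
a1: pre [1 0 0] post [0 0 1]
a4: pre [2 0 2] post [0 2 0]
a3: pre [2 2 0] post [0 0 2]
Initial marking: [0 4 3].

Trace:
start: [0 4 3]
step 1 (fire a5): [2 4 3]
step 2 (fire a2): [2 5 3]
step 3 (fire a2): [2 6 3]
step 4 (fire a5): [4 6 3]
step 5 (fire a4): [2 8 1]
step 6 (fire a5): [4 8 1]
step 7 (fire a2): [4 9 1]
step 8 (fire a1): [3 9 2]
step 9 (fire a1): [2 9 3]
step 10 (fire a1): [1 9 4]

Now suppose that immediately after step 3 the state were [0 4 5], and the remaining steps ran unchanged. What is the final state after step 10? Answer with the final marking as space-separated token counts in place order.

0 7 5

state after step 3 := [0 4 5]
step 4 (fire a5): [2 4 5]
step 5 (fire a4): [0 6 3]
step 6 (fire a5): [2 6 3]
step 7 (fire a2): [2 7 3]
step 8 (fire a1): [1 7 4]
step 9 (fire a1): [0 7 5]
step 10 (fire a1): [0 7 5]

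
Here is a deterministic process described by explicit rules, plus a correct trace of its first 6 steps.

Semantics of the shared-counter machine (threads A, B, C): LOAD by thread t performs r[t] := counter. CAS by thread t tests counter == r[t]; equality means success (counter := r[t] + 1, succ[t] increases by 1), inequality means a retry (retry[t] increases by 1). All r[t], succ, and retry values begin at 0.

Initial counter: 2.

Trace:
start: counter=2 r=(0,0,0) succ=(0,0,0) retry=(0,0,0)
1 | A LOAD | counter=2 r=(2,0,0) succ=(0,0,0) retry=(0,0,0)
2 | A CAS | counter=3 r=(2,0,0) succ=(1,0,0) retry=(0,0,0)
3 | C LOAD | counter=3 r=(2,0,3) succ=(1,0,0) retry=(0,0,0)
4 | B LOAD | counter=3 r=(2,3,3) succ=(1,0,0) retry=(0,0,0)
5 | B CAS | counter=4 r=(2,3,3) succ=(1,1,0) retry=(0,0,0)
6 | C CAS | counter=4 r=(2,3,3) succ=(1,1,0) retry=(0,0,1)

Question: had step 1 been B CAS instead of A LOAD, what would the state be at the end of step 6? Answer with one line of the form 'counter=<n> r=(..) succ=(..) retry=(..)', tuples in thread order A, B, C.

(re-executing from step 1 with the substitution; state before step 1: counter=2 r=(0,0,0) succ=(0,0,0) retry=(0,0,0))
1 | B CAS | counter=2 r=(0,0,0) succ=(0,0,0) retry=(0,1,0)
2 | A CAS | counter=2 r=(0,0,0) succ=(0,0,0) retry=(1,1,0)
3 | C LOAD | counter=2 r=(0,0,2) succ=(0,0,0) retry=(1,1,0)
4 | B LOAD | counter=2 r=(0,2,2) succ=(0,0,0) retry=(1,1,0)
5 | B CAS | counter=3 r=(0,2,2) succ=(0,1,0) retry=(1,1,0)
6 | C CAS | counter=3 r=(0,2,2) succ=(0,1,0) retry=(1,1,1)

counter=3 r=(0,2,2) succ=(0,1,0) retry=(1,1,1)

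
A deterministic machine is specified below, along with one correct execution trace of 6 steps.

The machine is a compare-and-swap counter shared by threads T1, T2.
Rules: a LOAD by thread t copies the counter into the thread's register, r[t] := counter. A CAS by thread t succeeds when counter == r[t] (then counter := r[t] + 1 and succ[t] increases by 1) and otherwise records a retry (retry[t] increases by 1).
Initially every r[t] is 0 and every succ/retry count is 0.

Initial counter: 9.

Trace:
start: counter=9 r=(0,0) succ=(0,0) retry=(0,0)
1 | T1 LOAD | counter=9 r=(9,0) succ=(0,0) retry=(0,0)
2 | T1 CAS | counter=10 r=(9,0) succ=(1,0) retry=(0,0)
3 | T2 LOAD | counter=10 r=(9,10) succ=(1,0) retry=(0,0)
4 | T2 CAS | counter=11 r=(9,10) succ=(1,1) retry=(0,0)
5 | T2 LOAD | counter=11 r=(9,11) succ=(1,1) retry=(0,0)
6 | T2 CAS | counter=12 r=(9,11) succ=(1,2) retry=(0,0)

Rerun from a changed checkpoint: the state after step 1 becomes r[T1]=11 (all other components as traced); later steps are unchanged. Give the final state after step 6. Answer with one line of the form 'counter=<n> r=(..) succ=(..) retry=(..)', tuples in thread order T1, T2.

counter=11 r=(11,10) succ=(0,2) retry=(1,0)

state after step 1 := counter=9 r=(11,0) succ=(0,0) retry=(0,0)
2 | T1 CAS | counter=9 r=(11,0) succ=(0,0) retry=(1,0)
3 | T2 LOAD | counter=9 r=(11,9) succ=(0,0) retry=(1,0)
4 | T2 CAS | counter=10 r=(11,9) succ=(0,1) retry=(1,0)
5 | T2 LOAD | counter=10 r=(11,10) succ=(0,1) retry=(1,0)
6 | T2 CAS | counter=11 r=(11,10) succ=(0,2) retry=(1,0)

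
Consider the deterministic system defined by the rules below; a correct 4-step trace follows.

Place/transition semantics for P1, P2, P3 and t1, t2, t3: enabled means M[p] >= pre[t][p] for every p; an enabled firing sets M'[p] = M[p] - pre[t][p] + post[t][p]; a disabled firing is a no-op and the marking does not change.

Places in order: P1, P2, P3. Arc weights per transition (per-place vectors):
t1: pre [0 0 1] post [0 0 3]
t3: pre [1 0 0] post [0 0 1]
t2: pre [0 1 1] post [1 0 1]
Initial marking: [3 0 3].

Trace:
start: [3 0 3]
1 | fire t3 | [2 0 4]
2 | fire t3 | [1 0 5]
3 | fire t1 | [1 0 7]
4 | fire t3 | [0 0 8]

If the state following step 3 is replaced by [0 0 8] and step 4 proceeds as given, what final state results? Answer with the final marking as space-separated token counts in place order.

state after step 3 := [0 0 8]
4 | fire t3 | [0 0 8]

0 0 8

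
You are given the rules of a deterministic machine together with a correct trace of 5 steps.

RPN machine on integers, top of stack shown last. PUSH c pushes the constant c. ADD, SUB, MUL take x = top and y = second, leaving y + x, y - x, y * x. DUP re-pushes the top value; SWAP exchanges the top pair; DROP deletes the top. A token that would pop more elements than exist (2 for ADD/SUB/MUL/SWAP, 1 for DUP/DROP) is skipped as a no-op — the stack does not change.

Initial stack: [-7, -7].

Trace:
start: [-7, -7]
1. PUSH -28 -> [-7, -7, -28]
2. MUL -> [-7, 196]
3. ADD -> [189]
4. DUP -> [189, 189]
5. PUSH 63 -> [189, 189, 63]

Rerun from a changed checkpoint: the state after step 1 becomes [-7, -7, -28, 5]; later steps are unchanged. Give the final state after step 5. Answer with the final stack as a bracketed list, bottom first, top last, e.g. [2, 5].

[-7, -147, -147, 63]

state after step 1 := [-7, -7, -28, 5]
2. MUL -> [-7, -7, -140]
3. ADD -> [-7, -147]
4. DUP -> [-7, -147, -147]
5. PUSH 63 -> [-7, -147, -147, 63]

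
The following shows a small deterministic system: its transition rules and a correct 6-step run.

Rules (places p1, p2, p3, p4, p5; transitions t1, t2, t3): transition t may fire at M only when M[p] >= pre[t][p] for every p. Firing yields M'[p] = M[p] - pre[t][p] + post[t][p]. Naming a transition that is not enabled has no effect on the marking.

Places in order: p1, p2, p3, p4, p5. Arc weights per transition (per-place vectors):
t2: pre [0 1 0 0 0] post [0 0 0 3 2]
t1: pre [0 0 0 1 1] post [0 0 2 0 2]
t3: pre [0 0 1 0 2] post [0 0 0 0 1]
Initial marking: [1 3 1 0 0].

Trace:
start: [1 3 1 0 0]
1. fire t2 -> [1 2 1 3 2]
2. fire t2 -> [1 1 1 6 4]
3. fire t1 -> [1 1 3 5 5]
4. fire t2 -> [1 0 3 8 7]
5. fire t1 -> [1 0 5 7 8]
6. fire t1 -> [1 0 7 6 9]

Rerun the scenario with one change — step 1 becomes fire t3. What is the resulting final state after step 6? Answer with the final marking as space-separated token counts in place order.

(re-executing from step 1 with the substitution; state before step 1: [1 3 1 0 0])
1. fire t3 -> [1 3 1 0 0]
2. fire t2 -> [1 2 1 3 2]
3. fire t1 -> [1 2 3 2 3]
4. fire t2 -> [1 1 3 5 5]
5. fire t1 -> [1 1 5 4 6]
6. fire t1 -> [1 1 7 3 7]

1 1 7 3 7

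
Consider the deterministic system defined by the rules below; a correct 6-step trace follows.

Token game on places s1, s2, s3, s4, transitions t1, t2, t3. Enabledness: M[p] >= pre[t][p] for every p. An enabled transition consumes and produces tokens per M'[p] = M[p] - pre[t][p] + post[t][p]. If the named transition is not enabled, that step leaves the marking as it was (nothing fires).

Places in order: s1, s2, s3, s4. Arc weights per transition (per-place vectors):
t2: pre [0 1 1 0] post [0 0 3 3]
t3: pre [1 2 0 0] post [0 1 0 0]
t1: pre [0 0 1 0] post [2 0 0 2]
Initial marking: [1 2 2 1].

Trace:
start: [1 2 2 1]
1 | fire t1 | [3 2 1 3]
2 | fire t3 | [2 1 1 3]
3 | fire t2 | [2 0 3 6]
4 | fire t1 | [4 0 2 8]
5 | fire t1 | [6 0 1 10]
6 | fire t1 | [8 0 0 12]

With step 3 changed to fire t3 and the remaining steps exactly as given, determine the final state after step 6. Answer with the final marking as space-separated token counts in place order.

(re-executing from step 3 with the substitution; state before step 3: [2 1 1 3])
3 | fire t3 | [2 1 1 3]
4 | fire t1 | [4 1 0 5]
5 | fire t1 | [4 1 0 5]
6 | fire t1 | [4 1 0 5]

4 1 0 5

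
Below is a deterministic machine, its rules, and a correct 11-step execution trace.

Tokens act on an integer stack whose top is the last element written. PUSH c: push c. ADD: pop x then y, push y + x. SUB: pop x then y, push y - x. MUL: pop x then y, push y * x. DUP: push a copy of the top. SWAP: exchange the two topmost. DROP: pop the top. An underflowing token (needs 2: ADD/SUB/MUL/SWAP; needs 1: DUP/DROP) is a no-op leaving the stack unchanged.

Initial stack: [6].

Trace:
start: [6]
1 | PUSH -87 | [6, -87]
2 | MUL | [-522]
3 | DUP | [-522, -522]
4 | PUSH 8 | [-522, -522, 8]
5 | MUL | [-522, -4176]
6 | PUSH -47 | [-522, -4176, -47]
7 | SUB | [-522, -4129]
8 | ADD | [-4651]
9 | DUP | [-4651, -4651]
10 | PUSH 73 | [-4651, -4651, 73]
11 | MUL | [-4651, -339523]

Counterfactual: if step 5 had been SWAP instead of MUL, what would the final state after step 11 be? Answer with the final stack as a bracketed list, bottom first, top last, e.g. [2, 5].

(re-executing from step 5 with the substitution; state before step 5: [-522, -522, 8])
5 | SWAP | [-522, 8, -522]
6 | PUSH -47 | [-522, 8, -522, -47]
7 | SUB | [-522, 8, -475]
8 | ADD | [-522, -467]
9 | DUP | [-522, -467, -467]
10 | PUSH 73 | [-522, -467, -467, 73]
11 | MUL | [-522, -467, -34091]

[-522, -467, -34091]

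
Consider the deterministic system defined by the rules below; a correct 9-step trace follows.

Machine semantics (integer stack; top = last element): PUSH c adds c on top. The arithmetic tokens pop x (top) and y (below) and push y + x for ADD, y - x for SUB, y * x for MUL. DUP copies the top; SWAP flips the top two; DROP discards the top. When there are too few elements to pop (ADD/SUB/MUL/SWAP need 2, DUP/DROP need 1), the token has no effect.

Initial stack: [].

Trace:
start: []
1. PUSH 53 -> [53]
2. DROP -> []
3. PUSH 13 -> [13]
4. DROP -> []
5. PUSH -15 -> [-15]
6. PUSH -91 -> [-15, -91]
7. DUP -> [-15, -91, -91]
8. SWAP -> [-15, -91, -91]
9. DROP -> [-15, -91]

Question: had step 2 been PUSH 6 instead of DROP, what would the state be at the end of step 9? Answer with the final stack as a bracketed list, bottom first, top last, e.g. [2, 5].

(re-executing from step 2 with the substitution; state before step 2: [53])
2. PUSH 6 -> [53, 6]
3. PUSH 13 -> [53, 6, 13]
4. DROP -> [53, 6]
5. PUSH -15 -> [53, 6, -15]
6. PUSH -91 -> [53, 6, -15, -91]
7. DUP -> [53, 6, -15, -91, -91]
8. SWAP -> [53, 6, -15, -91, -91]
9. DROP -> [53, 6, -15, -91]

[53, 6, -15, -91]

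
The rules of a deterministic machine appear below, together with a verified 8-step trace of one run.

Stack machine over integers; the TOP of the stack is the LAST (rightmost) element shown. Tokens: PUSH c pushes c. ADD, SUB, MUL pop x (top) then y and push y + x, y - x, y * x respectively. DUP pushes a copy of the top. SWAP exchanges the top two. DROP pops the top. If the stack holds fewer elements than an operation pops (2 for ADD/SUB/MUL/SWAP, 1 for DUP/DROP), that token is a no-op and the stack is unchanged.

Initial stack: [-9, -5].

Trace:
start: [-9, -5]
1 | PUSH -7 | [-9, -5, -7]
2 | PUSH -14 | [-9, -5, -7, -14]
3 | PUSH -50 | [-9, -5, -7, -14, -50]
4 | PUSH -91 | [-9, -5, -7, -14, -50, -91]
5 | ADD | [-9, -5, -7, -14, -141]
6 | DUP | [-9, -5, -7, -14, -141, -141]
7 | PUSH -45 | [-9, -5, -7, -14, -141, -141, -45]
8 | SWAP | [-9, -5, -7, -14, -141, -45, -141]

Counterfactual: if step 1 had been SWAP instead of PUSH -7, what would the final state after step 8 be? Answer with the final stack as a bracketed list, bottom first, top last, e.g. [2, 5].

[-5, -9, -14, -141, -45, -141]

(re-executing from step 1 with the substitution; state before step 1: [-9, -5])
1 | SWAP | [-5, -9]
2 | PUSH -14 | [-5, -9, -14]
3 | PUSH -50 | [-5, -9, -14, -50]
4 | PUSH -91 | [-5, -9, -14, -50, -91]
5 | ADD | [-5, -9, -14, -141]
6 | DUP | [-5, -9, -14, -141, -141]
7 | PUSH -45 | [-5, -9, -14, -141, -141, -45]
8 | SWAP | [-5, -9, -14, -141, -45, -141]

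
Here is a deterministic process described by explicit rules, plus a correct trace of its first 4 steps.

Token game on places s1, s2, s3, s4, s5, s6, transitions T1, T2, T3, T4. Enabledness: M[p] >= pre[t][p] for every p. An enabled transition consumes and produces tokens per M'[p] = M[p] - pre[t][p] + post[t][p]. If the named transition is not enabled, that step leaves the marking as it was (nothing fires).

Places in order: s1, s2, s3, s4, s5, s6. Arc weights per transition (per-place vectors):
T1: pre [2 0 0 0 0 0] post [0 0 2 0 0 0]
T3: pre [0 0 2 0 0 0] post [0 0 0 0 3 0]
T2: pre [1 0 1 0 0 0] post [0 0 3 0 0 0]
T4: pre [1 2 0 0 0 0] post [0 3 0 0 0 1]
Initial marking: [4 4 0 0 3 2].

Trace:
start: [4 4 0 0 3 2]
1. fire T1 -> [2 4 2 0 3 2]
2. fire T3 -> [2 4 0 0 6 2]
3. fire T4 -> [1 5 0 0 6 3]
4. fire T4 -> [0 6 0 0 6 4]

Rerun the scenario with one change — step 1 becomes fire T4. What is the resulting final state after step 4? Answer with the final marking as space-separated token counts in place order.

(re-executing from step 1 with the substitution; state before step 1: [4 4 0 0 3 2])
1. fire T4 -> [3 5 0 0 3 3]
2. fire T3 -> [3 5 0 0 3 3]
3. fire T4 -> [2 6 0 0 3 4]
4. fire T4 -> [1 7 0 0 3 5]

1 7 0 0 3 5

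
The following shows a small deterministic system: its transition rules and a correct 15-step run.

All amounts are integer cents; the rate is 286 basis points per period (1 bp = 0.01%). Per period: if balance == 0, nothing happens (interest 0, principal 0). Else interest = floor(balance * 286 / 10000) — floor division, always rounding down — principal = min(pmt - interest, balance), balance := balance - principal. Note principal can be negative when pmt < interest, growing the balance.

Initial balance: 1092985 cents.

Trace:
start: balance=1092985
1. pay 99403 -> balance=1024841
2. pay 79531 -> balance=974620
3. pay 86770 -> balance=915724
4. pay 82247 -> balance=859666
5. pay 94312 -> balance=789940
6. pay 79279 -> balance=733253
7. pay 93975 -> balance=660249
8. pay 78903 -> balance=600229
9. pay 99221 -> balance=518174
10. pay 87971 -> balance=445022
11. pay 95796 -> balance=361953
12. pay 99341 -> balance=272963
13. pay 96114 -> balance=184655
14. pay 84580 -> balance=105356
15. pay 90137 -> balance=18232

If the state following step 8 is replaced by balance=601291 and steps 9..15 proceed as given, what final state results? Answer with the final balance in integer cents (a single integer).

state after step 8 := balance=601291
9. pay 99221 -> balance=519266
10. pay 87971 -> balance=446146
11. pay 95796 -> balance=363109
12. pay 99341 -> balance=274152
13. pay 96114 -> balance=185878
14. pay 84580 -> balance=106614
15. pay 90137 -> balance=19526

19526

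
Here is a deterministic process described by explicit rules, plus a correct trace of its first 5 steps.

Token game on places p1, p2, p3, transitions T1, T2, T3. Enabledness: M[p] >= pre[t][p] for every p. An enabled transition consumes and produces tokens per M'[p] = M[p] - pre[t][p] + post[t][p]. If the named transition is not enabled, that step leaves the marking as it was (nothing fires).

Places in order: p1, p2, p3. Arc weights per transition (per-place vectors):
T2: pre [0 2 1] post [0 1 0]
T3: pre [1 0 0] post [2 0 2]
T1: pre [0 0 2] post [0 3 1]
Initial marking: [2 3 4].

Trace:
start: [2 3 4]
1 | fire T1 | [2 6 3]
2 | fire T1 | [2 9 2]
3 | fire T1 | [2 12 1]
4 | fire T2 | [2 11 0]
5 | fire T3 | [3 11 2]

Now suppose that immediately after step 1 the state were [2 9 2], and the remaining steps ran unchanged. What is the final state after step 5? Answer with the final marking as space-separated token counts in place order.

3 11 2

state after step 1 := [2 9 2]
2 | fire T1 | [2 12 1]
3 | fire T1 | [2 12 1]
4 | fire T2 | [2 11 0]
5 | fire T3 | [3 11 2]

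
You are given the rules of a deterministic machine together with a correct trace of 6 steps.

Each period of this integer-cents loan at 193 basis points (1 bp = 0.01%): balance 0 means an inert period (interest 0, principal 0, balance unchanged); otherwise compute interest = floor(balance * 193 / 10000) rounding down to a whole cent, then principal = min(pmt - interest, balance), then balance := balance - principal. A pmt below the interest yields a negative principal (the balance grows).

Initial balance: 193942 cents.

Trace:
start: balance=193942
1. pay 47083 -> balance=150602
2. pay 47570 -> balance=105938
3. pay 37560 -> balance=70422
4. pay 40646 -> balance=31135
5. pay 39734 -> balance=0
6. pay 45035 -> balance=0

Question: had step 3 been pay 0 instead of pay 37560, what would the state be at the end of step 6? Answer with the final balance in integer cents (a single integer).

0

(re-executing from step 3 with the substitution; state before step 3: balance=105938)
3. pay 0 -> balance=107982
4. pay 40646 -> balance=69420
5. pay 39734 -> balance=31025
6. pay 45035 -> balance=0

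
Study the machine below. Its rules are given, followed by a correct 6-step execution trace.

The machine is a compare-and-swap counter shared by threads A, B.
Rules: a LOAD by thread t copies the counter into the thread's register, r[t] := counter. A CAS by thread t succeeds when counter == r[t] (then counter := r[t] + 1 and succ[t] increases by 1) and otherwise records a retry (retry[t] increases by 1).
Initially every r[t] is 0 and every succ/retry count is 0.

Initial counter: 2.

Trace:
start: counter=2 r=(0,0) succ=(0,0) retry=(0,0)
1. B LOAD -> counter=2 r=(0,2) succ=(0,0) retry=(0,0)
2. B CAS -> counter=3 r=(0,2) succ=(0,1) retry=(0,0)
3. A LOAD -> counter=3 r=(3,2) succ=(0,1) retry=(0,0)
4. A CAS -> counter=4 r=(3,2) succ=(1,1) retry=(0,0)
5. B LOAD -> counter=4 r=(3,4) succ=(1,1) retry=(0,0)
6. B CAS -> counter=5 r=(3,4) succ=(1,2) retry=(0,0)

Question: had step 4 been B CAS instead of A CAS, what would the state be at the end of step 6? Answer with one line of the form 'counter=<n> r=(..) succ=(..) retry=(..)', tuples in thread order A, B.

counter=4 r=(3,3) succ=(0,2) retry=(0,1)

(re-executing from step 4 with the substitution; state before step 4: counter=3 r=(3,2) succ=(0,1) retry=(0,0))
4. B CAS -> counter=3 r=(3,2) succ=(0,1) retry=(0,1)
5. B LOAD -> counter=3 r=(3,3) succ=(0,1) retry=(0,1)
6. B CAS -> counter=4 r=(3,3) succ=(0,2) retry=(0,1)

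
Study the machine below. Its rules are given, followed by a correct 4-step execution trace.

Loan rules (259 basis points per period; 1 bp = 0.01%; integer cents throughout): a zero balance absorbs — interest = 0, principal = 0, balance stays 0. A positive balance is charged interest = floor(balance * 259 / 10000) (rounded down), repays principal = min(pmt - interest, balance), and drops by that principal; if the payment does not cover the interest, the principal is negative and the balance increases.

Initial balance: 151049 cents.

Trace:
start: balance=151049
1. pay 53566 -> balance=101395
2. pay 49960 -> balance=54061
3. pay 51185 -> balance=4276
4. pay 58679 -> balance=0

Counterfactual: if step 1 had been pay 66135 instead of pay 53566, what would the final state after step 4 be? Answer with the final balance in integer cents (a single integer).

(re-executing from step 1 with the substitution; state before step 1: balance=151049)
1. pay 66135 -> balance=88826
2. pay 49960 -> balance=41166
3. pay 51185 -> balance=0
4. pay 58679 -> balance=0

0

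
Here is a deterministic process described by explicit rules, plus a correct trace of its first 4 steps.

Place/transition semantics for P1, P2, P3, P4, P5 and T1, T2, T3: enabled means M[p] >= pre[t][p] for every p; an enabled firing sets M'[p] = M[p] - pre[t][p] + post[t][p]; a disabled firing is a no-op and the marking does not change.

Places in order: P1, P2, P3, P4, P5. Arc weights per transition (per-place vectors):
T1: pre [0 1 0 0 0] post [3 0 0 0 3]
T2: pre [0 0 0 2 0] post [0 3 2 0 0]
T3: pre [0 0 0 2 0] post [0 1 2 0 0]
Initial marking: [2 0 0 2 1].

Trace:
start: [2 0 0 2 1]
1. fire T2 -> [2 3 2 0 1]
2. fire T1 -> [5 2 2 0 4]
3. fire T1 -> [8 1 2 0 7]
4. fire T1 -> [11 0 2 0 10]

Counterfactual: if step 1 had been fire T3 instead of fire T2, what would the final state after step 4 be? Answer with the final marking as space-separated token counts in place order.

(re-executing from step 1 with the substitution; state before step 1: [2 0 0 2 1])
1. fire T3 -> [2 1 2 0 1]
2. fire T1 -> [5 0 2 0 4]
3. fire T1 -> [5 0 2 0 4]
4. fire T1 -> [5 0 2 0 4]

5 0 2 0 4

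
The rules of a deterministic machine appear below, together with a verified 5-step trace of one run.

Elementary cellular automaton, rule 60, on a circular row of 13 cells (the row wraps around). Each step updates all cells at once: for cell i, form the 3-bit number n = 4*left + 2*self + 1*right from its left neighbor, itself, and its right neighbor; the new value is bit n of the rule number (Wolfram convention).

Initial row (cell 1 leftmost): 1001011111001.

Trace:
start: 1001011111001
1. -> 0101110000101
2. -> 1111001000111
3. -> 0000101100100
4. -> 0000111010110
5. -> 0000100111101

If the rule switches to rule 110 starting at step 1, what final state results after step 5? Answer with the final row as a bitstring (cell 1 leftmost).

(re-executing steps 1..5 under rule 110; state before step 1: 1001011111001)
1. -> 1011110001011
2. -> 1110010011110
3. -> 1010110110011
4. -> 1111111110110
5. -> 1000000011111

1000000011111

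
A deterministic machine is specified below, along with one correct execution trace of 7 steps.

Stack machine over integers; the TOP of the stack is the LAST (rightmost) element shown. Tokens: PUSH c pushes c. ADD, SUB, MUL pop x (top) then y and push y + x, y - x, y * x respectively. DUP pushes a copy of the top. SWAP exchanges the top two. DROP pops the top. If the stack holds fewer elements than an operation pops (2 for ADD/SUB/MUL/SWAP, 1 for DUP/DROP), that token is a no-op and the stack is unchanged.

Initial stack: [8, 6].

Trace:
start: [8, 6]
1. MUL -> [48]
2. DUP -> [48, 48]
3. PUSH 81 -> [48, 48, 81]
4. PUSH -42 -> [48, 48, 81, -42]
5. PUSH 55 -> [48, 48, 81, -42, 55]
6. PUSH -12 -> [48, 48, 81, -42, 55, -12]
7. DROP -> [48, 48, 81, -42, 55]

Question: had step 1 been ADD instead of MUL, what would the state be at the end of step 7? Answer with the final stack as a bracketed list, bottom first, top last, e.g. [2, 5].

[14, 14, 81, -42, 55]

(re-executing from step 1 with the substitution; state before step 1: [8, 6])
1. ADD -> [14]
2. DUP -> [14, 14]
3. PUSH 81 -> [14, 14, 81]
4. PUSH -42 -> [14, 14, 81, -42]
5. PUSH 55 -> [14, 14, 81, -42, 55]
6. PUSH -12 -> [14, 14, 81, -42, 55, -12]
7. DROP -> [14, 14, 81, -42, 55]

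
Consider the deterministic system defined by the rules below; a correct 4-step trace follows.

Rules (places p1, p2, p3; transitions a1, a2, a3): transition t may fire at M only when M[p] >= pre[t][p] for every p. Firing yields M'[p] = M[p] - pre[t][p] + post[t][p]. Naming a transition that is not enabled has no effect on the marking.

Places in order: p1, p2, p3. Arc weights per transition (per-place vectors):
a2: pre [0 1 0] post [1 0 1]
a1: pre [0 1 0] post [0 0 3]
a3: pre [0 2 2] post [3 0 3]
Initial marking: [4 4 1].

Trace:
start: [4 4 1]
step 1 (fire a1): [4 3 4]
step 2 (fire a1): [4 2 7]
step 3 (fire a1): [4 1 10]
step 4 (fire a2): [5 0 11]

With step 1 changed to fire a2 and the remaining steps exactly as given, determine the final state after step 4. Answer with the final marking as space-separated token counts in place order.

6 0 9

(re-executing from step 1 with the substitution; state before step 1: [4 4 1])
step 1 (fire a2): [5 3 2]
step 2 (fire a1): [5 2 5]
step 3 (fire a1): [5 1 8]
step 4 (fire a2): [6 0 9]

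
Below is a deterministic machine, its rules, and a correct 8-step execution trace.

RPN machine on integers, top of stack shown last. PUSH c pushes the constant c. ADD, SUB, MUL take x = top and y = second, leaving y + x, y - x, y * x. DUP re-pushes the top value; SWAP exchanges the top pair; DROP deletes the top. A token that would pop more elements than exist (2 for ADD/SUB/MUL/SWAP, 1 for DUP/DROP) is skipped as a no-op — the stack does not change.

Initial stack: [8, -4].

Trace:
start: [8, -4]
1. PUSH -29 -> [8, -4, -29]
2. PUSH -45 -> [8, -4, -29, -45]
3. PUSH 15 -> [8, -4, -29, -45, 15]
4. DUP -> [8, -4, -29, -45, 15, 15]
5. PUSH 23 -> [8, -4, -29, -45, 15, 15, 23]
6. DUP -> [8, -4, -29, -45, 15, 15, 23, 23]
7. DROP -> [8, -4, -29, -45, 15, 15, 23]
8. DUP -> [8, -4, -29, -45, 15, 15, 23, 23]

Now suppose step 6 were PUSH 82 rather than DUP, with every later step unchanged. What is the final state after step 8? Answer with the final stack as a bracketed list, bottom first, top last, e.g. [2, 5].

[8, -4, -29, -45, 15, 15, 23, 23]

(re-executing from step 6 with the substitution; state before step 6: [8, -4, -29, -45, 15, 15, 23])
6. PUSH 82 -> [8, -4, -29, -45, 15, 15, 23, 82]
7. DROP -> [8, -4, -29, -45, 15, 15, 23]
8. DUP -> [8, -4, -29, -45, 15, 15, 23, 23]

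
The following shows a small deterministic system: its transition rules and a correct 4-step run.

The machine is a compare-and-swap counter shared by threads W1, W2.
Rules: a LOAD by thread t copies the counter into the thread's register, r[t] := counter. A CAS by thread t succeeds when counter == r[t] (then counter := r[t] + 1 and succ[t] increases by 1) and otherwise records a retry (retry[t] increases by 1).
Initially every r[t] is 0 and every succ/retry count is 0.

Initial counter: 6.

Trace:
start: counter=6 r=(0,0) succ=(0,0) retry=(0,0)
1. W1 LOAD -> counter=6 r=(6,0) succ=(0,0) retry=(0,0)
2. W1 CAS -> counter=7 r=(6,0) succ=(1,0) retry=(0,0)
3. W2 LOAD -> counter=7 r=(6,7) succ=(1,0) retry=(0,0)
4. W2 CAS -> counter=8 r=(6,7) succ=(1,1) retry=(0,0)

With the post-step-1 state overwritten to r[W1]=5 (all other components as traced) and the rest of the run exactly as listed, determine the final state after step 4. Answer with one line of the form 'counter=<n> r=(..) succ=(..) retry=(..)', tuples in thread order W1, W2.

counter=7 r=(5,6) succ=(0,1) retry=(1,0)

state after step 1 := counter=6 r=(5,0) succ=(0,0) retry=(0,0)
2. W1 CAS -> counter=6 r=(5,0) succ=(0,0) retry=(1,0)
3. W2 LOAD -> counter=6 r=(5,6) succ=(0,0) retry=(1,0)
4. W2 CAS -> counter=7 r=(5,6) succ=(0,1) retry=(1,0)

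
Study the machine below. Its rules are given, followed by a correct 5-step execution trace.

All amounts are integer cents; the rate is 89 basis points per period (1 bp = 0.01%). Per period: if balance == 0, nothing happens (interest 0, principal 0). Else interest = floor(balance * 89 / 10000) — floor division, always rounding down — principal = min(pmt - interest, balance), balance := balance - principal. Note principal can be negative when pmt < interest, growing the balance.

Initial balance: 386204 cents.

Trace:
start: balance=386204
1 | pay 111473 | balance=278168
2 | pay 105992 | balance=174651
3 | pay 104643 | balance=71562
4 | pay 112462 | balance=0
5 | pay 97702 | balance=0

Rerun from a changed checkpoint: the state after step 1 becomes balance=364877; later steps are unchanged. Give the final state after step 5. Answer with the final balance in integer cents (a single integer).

0

state after step 1 := balance=364877
2 | pay 105992 | balance=262132
3 | pay 104643 | balance=159821
4 | pay 112462 | balance=48781
5 | pay 97702 | balance=0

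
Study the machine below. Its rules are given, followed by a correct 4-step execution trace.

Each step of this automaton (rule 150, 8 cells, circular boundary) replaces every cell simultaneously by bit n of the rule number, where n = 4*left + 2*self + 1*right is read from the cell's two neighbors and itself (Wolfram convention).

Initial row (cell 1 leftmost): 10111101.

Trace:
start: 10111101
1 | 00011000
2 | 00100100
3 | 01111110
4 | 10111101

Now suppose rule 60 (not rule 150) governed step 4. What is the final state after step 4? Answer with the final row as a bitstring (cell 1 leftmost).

(re-executing step 4 under rule 60; state before step 4: 01111110)
4 | 01000001

01000001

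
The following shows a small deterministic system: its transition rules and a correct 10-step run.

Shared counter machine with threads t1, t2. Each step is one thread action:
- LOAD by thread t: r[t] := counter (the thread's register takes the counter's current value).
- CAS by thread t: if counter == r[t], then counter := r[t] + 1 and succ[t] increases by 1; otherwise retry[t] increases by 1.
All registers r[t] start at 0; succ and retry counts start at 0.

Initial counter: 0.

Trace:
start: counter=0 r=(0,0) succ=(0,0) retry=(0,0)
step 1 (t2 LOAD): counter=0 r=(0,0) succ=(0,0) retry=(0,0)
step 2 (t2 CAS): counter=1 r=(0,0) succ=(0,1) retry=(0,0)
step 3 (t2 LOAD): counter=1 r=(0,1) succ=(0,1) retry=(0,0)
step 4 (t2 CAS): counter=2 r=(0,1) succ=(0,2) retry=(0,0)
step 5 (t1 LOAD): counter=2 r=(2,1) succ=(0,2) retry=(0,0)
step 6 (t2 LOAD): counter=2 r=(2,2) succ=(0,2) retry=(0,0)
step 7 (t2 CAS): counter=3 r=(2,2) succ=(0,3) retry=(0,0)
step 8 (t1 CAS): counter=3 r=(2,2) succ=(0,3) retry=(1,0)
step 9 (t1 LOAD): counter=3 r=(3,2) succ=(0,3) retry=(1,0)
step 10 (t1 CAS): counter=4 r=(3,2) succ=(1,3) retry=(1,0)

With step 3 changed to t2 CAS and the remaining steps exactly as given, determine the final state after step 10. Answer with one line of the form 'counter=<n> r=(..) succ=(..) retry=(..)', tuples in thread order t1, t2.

counter=3 r=(2,1) succ=(1,2) retry=(1,2)

(re-executing from step 3 with the substitution; state before step 3: counter=1 r=(0,0) succ=(0,1) retry=(0,0))
step 3 (t2 CAS): counter=1 r=(0,0) succ=(0,1) retry=(0,1)
step 4 (t2 CAS): counter=1 r=(0,0) succ=(0,1) retry=(0,2)
step 5 (t1 LOAD): counter=1 r=(1,0) succ=(0,1) retry=(0,2)
step 6 (t2 LOAD): counter=1 r=(1,1) succ=(0,1) retry=(0,2)
step 7 (t2 CAS): counter=2 r=(1,1) succ=(0,2) retry=(0,2)
step 8 (t1 CAS): counter=2 r=(1,1) succ=(0,2) retry=(1,2)
step 9 (t1 LOAD): counter=2 r=(2,1) succ=(0,2) retry=(1,2)
step 10 (t1 CAS): counter=3 r=(2,1) succ=(1,2) retry=(1,2)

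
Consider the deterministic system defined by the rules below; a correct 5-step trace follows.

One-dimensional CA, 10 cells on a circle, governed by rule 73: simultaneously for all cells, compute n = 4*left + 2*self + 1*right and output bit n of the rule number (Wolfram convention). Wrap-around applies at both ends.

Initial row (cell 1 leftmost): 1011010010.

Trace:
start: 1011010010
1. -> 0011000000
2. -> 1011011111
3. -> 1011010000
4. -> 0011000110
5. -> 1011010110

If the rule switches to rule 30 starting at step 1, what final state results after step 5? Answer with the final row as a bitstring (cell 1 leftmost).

1110010000

(re-executing steps 1..5 under rule 30; state before step 1: 1011010010)
1. -> 1010011110
2. -> 1011110000
3. -> 1010001001
4. -> 0011011111
5. -> 1110010000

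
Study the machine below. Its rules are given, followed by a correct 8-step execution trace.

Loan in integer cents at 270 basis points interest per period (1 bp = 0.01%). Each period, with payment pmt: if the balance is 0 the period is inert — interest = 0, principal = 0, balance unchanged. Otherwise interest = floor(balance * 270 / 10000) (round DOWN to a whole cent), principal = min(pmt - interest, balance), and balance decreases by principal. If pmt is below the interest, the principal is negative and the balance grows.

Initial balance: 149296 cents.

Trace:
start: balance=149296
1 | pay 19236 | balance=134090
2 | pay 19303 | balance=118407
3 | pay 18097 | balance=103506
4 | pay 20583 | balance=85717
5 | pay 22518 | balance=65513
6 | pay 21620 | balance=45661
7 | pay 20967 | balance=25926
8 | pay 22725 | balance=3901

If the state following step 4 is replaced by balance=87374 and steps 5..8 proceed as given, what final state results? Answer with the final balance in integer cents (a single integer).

5745

state after step 4 := balance=87374
5 | pay 22518 | balance=67215
6 | pay 21620 | balance=47409
7 | pay 20967 | balance=27722
8 | pay 22725 | balance=5745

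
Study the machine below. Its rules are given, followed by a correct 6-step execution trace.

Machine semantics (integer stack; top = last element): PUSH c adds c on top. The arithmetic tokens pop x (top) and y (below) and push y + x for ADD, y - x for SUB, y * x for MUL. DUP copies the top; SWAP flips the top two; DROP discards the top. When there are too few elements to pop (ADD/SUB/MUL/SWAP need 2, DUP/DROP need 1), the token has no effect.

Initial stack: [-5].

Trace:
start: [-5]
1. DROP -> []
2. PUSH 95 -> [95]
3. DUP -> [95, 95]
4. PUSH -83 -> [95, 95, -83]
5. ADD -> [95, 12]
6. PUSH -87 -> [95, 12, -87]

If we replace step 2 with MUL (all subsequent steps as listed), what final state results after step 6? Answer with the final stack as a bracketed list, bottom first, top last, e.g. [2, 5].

(re-executing from step 2 with the substitution; state before step 2: [])
2. MUL -> []
3. DUP -> []
4. PUSH -83 -> [-83]
5. ADD -> [-83]
6. PUSH -87 -> [-83, -87]

[-83, -87]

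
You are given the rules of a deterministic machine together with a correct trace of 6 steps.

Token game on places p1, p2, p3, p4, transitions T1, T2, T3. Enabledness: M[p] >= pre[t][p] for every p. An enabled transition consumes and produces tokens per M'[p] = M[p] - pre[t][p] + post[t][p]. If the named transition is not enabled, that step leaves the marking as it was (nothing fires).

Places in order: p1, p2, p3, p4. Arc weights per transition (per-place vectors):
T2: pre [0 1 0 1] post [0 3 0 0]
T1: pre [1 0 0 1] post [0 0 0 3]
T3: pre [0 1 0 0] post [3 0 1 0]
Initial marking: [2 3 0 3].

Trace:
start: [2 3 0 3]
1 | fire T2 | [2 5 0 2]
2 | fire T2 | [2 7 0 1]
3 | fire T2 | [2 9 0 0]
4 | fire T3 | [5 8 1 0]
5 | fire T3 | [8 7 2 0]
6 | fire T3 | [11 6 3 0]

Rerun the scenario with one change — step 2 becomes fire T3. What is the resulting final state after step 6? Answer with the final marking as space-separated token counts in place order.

14 3 4 1

(re-executing from step 2 with the substitution; state before step 2: [2 5 0 2])
2 | fire T3 | [5 4 1 2]
3 | fire T2 | [5 6 1 1]
4 | fire T3 | [8 5 2 1]
5 | fire T3 | [11 4 3 1]
6 | fire T3 | [14 3 4 1]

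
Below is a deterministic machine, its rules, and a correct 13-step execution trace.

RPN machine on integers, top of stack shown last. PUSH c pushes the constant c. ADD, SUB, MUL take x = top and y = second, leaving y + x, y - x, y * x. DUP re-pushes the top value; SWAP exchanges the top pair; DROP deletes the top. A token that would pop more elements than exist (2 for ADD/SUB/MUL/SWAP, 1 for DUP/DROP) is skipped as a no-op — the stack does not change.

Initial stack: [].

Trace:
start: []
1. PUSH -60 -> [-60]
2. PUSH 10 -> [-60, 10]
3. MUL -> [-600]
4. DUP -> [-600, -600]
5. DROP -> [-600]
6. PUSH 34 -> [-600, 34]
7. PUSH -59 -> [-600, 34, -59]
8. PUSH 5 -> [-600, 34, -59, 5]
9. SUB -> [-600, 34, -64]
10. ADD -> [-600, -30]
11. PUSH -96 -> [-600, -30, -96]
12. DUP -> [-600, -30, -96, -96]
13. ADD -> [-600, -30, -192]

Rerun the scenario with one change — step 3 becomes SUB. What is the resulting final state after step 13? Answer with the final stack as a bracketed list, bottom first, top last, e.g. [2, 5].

[-70, -30, -192]

(re-executing from step 3 with the substitution; state before step 3: [-60, 10])
3. SUB -> [-70]
4. DUP -> [-70, -70]
5. DROP -> [-70]
6. PUSH 34 -> [-70, 34]
7. PUSH -59 -> [-70, 34, -59]
8. PUSH 5 -> [-70, 34, -59, 5]
9. SUB -> [-70, 34, -64]
10. ADD -> [-70, -30]
11. PUSH -96 -> [-70, -30, -96]
12. DUP -> [-70, -30, -96, -96]
13. ADD -> [-70, -30, -192]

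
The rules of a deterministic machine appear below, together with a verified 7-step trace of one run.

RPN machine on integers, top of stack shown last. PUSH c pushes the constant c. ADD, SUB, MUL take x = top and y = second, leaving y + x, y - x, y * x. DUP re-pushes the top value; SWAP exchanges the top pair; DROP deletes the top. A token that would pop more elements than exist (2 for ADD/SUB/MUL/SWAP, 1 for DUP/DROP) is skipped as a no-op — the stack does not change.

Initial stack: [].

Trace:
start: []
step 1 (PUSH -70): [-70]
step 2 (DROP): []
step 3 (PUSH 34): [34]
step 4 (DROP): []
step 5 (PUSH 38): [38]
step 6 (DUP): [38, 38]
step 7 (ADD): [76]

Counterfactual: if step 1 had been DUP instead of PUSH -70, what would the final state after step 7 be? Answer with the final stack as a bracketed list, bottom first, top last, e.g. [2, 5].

[76]

(re-executing from step 1 with the substitution; state before step 1: [])
step 1 (DUP): []
step 2 (DROP): []
step 3 (PUSH 34): [34]
step 4 (DROP): []
step 5 (PUSH 38): [38]
step 6 (DUP): [38, 38]
step 7 (ADD): [76]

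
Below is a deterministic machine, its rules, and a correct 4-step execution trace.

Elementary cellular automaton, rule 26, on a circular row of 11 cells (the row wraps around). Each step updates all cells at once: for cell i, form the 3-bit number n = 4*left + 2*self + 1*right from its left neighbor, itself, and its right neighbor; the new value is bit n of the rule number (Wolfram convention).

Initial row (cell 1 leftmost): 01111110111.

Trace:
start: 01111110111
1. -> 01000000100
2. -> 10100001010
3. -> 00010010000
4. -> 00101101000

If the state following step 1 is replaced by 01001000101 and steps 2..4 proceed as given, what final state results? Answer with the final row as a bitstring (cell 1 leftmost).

11010001010

state after step 1 := 01001000101
2. -> 00110101000
3. -> 01100000100
4. -> 11010001010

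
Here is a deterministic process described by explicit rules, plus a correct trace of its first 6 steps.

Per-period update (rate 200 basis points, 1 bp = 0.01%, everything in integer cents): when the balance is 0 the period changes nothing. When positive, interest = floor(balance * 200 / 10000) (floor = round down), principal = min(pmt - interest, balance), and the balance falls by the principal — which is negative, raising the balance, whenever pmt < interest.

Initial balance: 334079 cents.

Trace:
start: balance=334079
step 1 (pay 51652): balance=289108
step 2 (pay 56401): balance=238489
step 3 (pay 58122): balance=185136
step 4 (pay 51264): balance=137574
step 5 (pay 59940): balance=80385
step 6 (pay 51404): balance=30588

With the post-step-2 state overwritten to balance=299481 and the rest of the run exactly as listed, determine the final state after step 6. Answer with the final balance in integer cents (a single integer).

state after step 2 := balance=299481
step 3 (pay 58122): balance=247348
step 4 (pay 51264): balance=201030
step 5 (pay 59940): balance=145110
step 6 (pay 51404): balance=96608

96608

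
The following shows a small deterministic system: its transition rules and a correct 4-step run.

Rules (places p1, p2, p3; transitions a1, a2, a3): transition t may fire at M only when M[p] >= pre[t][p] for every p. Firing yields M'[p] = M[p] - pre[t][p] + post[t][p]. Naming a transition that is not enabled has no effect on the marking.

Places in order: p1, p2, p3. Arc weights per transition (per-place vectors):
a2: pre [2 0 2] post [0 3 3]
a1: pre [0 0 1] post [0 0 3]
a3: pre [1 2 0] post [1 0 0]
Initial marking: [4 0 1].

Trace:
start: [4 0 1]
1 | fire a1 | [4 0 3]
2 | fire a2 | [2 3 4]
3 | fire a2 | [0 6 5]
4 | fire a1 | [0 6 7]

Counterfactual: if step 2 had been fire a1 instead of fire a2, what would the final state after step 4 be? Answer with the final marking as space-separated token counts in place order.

2 3 8

(re-executing from step 2 with the substitution; state before step 2: [4 0 3])
2 | fire a1 | [4 0 5]
3 | fire a2 | [2 3 6]
4 | fire a1 | [2 3 8]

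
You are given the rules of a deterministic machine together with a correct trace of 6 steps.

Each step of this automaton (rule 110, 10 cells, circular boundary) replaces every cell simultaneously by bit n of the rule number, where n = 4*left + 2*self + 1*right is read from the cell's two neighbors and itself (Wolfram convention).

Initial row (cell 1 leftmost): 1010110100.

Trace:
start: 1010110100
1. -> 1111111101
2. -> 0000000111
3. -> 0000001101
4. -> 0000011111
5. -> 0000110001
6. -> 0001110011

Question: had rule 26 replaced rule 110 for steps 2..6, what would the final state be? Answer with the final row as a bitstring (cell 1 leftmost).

(re-executing steps 2..6 under rule 26; state before step 2: 1111111101)
2. -> 0000000001
3. -> 1000000010
4. -> 0100000100
5. -> 1010001010
6. -> 0001010000

0001010000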